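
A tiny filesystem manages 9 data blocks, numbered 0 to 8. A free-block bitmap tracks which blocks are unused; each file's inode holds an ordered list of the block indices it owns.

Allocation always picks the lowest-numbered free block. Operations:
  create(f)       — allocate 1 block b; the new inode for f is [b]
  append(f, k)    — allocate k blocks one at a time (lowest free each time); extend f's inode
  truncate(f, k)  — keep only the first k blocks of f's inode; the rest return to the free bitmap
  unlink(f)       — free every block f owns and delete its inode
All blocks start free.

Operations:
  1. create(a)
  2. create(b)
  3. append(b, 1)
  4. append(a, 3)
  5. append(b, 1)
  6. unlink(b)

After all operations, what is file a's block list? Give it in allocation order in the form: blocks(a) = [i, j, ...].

[1] create(a) — a=0 (map F........)
[2] create(b) — a=0 b=1 (map FF.......)
[3] append(b, 1) — a=0 b=1,2 (map FFF......)
[4] append(a, 3) — a=0,3,4,5 b=1,2 (map FFFFFF...)
[5] append(b, 1) — a=0,3,4,5 b=1,2,6 (map FFFFFFF..)
[6] unlink(b) — a=0,3,4,5 (map F..FFF...)

blocks(a) = [0, 3, 4, 5]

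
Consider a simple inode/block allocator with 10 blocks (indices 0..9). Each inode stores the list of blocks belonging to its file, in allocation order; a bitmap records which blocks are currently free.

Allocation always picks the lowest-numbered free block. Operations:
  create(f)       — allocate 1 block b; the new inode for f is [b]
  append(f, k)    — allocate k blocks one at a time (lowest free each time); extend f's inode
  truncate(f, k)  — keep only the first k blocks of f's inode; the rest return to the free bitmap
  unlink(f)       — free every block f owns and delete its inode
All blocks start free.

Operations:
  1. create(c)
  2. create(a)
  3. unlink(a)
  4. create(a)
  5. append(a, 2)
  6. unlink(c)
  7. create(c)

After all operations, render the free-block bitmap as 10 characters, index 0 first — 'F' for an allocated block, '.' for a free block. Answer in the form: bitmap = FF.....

create(c): bitmap=F......... | c=[0]
create(a): bitmap=FF........ | a=[1] c=[0]
unlink(a): bitmap=F......... | c=[0]
create(a): bitmap=FF........ | a=[1] c=[0]
append(a, 2): bitmap=FFFF...... | a=[1, 2, 3] c=[0]
unlink(c): bitmap=.FFF...... | a=[1, 2, 3]
create(c): bitmap=FFFF...... | a=[1, 2, 3] c=[0]

bitmap = FFFF......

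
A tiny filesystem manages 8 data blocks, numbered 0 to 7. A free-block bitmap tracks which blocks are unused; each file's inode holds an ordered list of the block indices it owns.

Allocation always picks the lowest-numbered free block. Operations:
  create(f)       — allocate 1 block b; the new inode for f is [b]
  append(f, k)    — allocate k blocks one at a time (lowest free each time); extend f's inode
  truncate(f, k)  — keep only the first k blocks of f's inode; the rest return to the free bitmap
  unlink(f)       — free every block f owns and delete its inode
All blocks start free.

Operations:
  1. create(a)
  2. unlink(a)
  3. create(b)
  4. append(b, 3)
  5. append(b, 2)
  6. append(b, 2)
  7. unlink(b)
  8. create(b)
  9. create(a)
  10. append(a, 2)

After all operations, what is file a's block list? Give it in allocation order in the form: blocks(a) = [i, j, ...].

blocks(a) = [1, 2, 3]

create(a): bitmap=F....... | a=[0]
unlink(a): bitmap=........ | 
create(b): bitmap=F....... | b=[0]
append(b, 3): bitmap=FFFF.... | b=[0, 1, 2, 3]
append(b, 2): bitmap=FFFFFF.. | b=[0, 1, 2, 3, 4, 5]
append(b, 2): bitmap=FFFFFFFF | b=[0, 1, 2, 3, 4, 5, 6, 7]
unlink(b): bitmap=........ | 
create(b): bitmap=F....... | b=[0]
create(a): bitmap=FF...... | a=[1] b=[0]
append(a, 2): bitmap=FFFF.... | a=[1, 2, 3] b=[0]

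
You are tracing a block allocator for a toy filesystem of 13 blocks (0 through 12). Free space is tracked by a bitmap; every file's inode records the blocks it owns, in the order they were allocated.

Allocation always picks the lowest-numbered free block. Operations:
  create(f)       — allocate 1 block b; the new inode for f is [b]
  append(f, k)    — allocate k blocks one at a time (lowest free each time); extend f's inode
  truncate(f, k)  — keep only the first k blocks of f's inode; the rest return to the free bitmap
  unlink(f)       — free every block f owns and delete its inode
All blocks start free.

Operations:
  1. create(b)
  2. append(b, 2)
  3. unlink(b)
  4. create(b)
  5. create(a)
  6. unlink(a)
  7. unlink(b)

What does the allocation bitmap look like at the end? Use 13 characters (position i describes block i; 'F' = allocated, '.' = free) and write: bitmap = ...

  1. create(b)  ⇒  F............  {b→[0]}
  2. append(b, 2)  ⇒  FFF..........  {b→[0, 1, 2]}
  3. unlink(b)  ⇒  .............  {}
  4. create(b)  ⇒  F............  {b→[0]}
  5. create(a)  ⇒  FF...........  {a→[1]; b→[0]}
  6. unlink(a)  ⇒  F............  {b→[0]}
  7. unlink(b)  ⇒  .............  {}

bitmap = .............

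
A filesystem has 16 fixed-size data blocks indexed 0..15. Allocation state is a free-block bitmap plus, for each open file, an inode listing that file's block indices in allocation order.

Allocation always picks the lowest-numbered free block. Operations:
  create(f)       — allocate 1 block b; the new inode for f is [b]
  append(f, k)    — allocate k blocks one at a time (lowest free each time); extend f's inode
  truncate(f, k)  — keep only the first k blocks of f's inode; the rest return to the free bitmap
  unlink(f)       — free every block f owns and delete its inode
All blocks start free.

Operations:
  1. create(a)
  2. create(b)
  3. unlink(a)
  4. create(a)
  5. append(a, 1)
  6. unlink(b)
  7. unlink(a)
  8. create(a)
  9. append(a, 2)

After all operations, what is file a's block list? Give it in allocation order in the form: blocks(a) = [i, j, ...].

  1. create(a)  ⇒  F...............  {a→[0]}
  2. create(b)  ⇒  FF..............  {a→[0]; b→[1]}
  3. unlink(a)  ⇒  .F..............  {b→[1]}
  4. create(a)  ⇒  FF..............  {a→[0]; b→[1]}
  5. append(a, 1)  ⇒  FFF.............  {a→[0, 2]; b→[1]}
  6. unlink(b)  ⇒  F.F.............  {a→[0, 2]}
  7. unlink(a)  ⇒  ................  {}
  8. create(a)  ⇒  F...............  {a→[0]}
  9. append(a, 2)  ⇒  FFF.............  {a→[0, 1, 2]}

blocks(a) = [0, 1, 2]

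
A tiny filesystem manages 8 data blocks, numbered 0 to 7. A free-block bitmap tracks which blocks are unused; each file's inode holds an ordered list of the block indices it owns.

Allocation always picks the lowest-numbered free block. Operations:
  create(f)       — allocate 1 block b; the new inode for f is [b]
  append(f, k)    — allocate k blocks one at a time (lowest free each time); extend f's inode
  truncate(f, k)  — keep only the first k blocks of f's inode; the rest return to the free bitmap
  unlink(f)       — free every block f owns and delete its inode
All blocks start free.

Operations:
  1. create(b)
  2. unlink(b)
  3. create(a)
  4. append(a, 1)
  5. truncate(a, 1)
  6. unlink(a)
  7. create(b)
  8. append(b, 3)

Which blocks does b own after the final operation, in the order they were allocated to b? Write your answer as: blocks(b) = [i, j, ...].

blocks(b) = [0, 1, 2, 3]

  1. create(b)  ⇒  F.......  {b→[0]}
  2. unlink(b)  ⇒  ........  {}
  3. create(a)  ⇒  F.......  {a→[0]}
  4. append(a, 1)  ⇒  FF......  {a→[0, 1]}
  5. truncate(a, 1)  ⇒  F.......  {a→[0]}
  6. unlink(a)  ⇒  ........  {}
  7. create(b)  ⇒  F.......  {b→[0]}
  8. append(b, 3)  ⇒  FFFF....  {b→[0, 1, 2, 3]}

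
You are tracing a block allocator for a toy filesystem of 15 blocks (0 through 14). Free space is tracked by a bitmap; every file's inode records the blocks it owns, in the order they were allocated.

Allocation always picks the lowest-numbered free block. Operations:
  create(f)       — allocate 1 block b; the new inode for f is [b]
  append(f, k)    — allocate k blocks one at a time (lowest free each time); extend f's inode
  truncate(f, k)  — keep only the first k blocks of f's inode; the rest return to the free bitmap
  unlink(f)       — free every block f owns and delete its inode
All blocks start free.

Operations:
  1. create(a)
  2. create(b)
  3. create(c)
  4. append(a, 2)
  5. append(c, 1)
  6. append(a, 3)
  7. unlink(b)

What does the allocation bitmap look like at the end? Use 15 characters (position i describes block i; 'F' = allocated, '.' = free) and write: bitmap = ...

  1. create(a)  ⇒  F..............  {a→[0]}
  2. create(b)  ⇒  FF.............  {a→[0]; b→[1]}
  3. create(c)  ⇒  FFF............  {a→[0]; b→[1]; c→[2]}
  4. append(a, 2)  ⇒  FFFFF..........  {a→[0, 3, 4]; b→[1]; c→[2]}
  5. append(c, 1)  ⇒  FFFFFF.........  {a→[0, 3, 4]; b→[1]; c→[2, 5]}
  6. append(a, 3)  ⇒  FFFFFFFFF......  {a→[0, 3, 4, 6, 7, 8]; b→[1]; c→[2, 5]}
  7. unlink(b)  ⇒  F.FFFFFFF......  {a→[0, 3, 4, 6, 7, 8]; c→[2, 5]}

bitmap = F.FFFFFFF......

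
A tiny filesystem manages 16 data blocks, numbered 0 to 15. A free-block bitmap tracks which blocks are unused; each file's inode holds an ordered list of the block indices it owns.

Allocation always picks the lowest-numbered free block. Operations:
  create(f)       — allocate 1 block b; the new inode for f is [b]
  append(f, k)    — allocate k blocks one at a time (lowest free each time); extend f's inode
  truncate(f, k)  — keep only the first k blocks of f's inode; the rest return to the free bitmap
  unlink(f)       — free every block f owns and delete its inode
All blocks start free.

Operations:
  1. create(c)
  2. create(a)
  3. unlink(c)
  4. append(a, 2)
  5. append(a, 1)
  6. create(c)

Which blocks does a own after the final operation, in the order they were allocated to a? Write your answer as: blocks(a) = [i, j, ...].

[1] create(c) — c=0 (map F...............)
[2] create(a) — a=1 c=0 (map FF..............)
[3] unlink(c) — a=1 (map .F..............)
[4] append(a, 2) — a=1,0,2 (map FFF.............)
[5] append(a, 1) — a=1,0,2,3 (map FFFF............)
[6] create(c) — a=1,0,2,3 c=4 (map FFFFF...........)

blocks(a) = [1, 0, 2, 3]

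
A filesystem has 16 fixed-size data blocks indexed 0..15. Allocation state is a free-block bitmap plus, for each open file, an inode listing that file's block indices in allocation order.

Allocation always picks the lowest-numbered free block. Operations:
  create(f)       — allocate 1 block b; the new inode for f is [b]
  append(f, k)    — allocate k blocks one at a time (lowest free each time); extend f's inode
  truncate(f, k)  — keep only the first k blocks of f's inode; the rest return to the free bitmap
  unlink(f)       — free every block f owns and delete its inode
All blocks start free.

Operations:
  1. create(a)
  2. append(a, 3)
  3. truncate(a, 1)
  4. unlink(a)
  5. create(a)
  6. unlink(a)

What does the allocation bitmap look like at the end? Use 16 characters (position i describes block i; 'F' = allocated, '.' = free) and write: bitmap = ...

bitmap = ................

after create(a) → a:[0]  free=[F...............]
after append(a, 3) → a:[0, 1, 2, 3]  free=[FFFF............]
after truncate(a, 1) → a:[0]  free=[F...............]
after unlink(a) →   free=[................]
after create(a) → a:[0]  free=[F...............]
after unlink(a) →   free=[................]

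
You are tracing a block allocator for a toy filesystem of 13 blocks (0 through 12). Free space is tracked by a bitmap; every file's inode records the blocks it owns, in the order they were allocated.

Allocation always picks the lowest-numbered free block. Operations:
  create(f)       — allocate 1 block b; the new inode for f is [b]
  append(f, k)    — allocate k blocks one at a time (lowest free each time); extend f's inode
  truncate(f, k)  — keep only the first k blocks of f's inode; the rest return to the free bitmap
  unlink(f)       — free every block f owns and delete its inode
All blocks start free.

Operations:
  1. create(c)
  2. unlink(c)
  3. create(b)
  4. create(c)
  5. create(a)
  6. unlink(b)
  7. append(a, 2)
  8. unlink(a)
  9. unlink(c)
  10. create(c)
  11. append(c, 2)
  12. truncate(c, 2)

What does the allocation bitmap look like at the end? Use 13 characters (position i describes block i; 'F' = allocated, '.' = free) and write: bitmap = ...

  1. create(c)  ⇒  F............  {c→[0]}
  2. unlink(c)  ⇒  .............  {}
  3. create(b)  ⇒  F............  {b→[0]}
  4. create(c)  ⇒  FF...........  {b→[0]; c→[1]}
  5. create(a)  ⇒  FFF..........  {a→[2]; b→[0]; c→[1]}
  6. unlink(b)  ⇒  .FF..........  {a→[2]; c→[1]}
  7. append(a, 2)  ⇒  FFFF.........  {a→[2, 0, 3]; c→[1]}
  8. unlink(a)  ⇒  .F...........  {c→[1]}
  9. unlink(c)  ⇒  .............  {}
  10. create(c)  ⇒  F............  {c→[0]}
  11. append(c, 2)  ⇒  FFF..........  {c→[0, 1, 2]}
  12. truncate(c, 2)  ⇒  FF...........  {c→[0, 1]}

bitmap = FF...........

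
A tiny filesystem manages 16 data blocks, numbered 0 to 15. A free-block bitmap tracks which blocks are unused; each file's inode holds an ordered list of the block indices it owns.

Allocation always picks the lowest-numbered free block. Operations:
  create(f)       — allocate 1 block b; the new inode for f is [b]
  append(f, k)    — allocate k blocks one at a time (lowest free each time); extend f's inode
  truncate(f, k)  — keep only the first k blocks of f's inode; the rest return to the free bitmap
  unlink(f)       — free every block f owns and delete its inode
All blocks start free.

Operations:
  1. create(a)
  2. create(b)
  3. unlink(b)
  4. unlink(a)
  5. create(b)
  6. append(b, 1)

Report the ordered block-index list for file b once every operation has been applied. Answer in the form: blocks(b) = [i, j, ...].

blocks(b) = [0, 1]

after create(a) → a:[0]  free=[F...............]
after create(b) → a:[0], b:[1]  free=[FF..............]
after unlink(b) → a:[0]  free=[F...............]
after unlink(a) →   free=[................]
after create(b) → b:[0]  free=[F...............]
after append(b, 1) → b:[0, 1]  free=[FF..............]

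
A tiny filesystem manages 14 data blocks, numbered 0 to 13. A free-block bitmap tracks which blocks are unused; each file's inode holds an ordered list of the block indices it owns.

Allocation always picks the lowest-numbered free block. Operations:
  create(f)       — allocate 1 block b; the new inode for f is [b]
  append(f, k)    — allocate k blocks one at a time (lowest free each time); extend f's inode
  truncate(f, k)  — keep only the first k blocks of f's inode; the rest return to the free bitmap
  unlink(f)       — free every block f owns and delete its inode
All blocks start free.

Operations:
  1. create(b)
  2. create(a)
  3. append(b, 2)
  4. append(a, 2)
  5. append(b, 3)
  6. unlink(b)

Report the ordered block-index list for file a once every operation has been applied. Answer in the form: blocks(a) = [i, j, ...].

blocks(a) = [1, 4, 5]

[1] create(b) — b=0 (map F.............)
[2] create(a) — a=1 b=0 (map FF............)
[3] append(b, 2) — a=1 b=0,2,3 (map FFFF..........)
[4] append(a, 2) — a=1,4,5 b=0,2,3 (map FFFFFF........)
[5] append(b, 3) — a=1,4,5 b=0,2,3,6,7,8 (map FFFFFFFFF.....)
[6] unlink(b) — a=1,4,5 (map .F..FF........)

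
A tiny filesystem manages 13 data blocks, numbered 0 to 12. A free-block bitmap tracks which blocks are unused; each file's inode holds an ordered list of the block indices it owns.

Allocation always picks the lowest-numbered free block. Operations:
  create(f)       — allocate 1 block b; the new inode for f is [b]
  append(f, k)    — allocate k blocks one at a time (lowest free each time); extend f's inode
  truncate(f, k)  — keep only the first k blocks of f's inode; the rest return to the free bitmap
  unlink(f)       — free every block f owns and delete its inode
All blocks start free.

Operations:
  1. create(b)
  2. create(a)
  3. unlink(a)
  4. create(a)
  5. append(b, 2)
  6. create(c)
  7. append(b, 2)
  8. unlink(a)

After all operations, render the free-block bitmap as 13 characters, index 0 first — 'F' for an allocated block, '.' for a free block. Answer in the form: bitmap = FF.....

create(b): bitmap=F............ | b=[0]
create(a): bitmap=FF........... | a=[1] b=[0]
unlink(a): bitmap=F............ | b=[0]
create(a): bitmap=FF........... | a=[1] b=[0]
append(b, 2): bitmap=FFFF......... | a=[1] b=[0, 2, 3]
create(c): bitmap=FFFFF........ | a=[1] b=[0, 2, 3] c=[4]
append(b, 2): bitmap=FFFFFFF...... | a=[1] b=[0, 2, 3, 5, 6] c=[4]
unlink(a): bitmap=F.FFFFF...... | b=[0, 2, 3, 5, 6] c=[4]

bitmap = F.FFFFF......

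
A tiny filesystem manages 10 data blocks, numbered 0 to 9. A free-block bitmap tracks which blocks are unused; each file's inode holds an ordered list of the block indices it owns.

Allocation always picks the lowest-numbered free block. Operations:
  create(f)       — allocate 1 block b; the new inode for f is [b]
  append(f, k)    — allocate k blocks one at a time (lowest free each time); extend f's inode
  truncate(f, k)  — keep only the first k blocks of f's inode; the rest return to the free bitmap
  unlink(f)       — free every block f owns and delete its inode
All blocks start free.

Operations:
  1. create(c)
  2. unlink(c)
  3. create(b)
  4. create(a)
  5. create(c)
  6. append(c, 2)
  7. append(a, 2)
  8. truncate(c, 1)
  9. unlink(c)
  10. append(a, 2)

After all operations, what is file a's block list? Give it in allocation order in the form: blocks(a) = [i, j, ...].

blocks(a) = [1, 5, 6, 2, 3]

[1] create(c) — c=0 (map F.........)
[2] unlink(c) —  (map ..........)
[3] create(b) — b=0 (map F.........)
[4] create(a) — a=1 b=0 (map FF........)
[5] create(c) — a=1 b=0 c=2 (map FFF.......)
[6] append(c, 2) — a=1 b=0 c=2,3,4 (map FFFFF.....)
[7] append(a, 2) — a=1,5,6 b=0 c=2,3,4 (map FFFFFFF...)
[8] truncate(c, 1) — a=1,5,6 b=0 c=2 (map FFF..FF...)
[9] unlink(c) — a=1,5,6 b=0 (map FF...FF...)
[10] append(a, 2) — a=1,5,6,2,3 b=0 (map FFFF.FF...)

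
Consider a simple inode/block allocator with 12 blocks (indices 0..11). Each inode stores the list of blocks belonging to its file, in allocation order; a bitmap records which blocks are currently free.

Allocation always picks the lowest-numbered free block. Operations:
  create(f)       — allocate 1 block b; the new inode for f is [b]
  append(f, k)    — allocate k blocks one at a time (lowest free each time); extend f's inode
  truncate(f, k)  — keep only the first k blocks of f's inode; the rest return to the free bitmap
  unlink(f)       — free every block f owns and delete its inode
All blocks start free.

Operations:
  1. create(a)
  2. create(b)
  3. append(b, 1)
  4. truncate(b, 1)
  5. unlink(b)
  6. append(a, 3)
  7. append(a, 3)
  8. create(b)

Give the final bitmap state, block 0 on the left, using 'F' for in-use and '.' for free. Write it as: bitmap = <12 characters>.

[1] create(a) — a=0 (map F...........)
[2] create(b) — a=0 b=1 (map FF..........)
[3] append(b, 1) — a=0 b=1,2 (map FFF.........)
[4] truncate(b, 1) — a=0 b=1 (map FF..........)
[5] unlink(b) — a=0 (map F...........)
[6] append(a, 3) — a=0,1,2,3 (map FFFF........)
[7] append(a, 3) — a=0,1,2,3,4,5,6 (map FFFFFFF.....)
[8] create(b) — a=0,1,2,3,4,5,6 b=7 (map FFFFFFFF....)

bitmap = FFFFFFFF....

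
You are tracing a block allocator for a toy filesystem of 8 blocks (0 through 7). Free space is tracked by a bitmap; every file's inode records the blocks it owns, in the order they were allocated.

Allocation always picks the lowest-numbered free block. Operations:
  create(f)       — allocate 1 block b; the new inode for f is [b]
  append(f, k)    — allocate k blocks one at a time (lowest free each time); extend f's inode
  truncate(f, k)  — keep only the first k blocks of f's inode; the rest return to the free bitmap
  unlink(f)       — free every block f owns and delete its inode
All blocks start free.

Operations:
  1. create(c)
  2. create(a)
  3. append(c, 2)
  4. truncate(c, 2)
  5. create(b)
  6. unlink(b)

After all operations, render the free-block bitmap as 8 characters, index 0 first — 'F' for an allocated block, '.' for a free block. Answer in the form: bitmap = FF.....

bitmap = FFF.....

[1] create(c) — c=0 (map F.......)
[2] create(a) — a=1 c=0 (map FF......)
[3] append(c, 2) — a=1 c=0,2,3 (map FFFF....)
[4] truncate(c, 2) — a=1 c=0,2 (map FFF.....)
[5] create(b) — a=1 b=3 c=0,2 (map FFFF....)
[6] unlink(b) — a=1 c=0,2 (map FFF.....)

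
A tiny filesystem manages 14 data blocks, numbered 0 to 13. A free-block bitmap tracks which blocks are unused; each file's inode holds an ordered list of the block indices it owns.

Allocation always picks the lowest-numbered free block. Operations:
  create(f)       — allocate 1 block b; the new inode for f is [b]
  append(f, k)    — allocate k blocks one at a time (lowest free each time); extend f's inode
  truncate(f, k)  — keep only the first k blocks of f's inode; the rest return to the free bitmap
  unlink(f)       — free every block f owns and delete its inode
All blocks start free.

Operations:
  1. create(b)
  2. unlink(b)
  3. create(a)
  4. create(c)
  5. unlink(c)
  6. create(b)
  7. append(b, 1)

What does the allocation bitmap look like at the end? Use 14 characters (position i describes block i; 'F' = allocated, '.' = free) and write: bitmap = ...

bitmap = FFF...........

create(b): bitmap=F............. | b=[0]
unlink(b): bitmap=.............. | 
create(a): bitmap=F............. | a=[0]
create(c): bitmap=FF............ | a=[0] c=[1]
unlink(c): bitmap=F............. | a=[0]
create(b): bitmap=FF............ | a=[0] b=[1]
append(b, 1): bitmap=FFF........... | a=[0] b=[1, 2]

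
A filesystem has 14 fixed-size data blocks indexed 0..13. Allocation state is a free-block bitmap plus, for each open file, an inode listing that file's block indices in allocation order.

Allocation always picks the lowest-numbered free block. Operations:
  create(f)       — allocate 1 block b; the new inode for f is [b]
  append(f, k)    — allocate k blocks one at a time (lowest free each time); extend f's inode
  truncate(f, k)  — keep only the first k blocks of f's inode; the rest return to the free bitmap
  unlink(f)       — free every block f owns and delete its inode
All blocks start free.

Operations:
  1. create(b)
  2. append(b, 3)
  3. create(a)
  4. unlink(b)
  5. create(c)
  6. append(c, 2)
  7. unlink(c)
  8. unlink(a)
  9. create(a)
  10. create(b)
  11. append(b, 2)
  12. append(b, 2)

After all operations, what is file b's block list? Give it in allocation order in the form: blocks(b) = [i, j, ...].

create(b): bitmap=F............. | b=[0]
append(b, 3): bitmap=FFFF.......... | b=[0, 1, 2, 3]
create(a): bitmap=FFFFF......... | a=[4] b=[0, 1, 2, 3]
unlink(b): bitmap=....F......... | a=[4]
create(c): bitmap=F...F......... | a=[4] c=[0]
append(c, 2): bitmap=FFF.F......... | a=[4] c=[0, 1, 2]
unlink(c): bitmap=....F......... | a=[4]
unlink(a): bitmap=.............. | 
create(a): bitmap=F............. | a=[0]
create(b): bitmap=FF............ | a=[0] b=[1]
append(b, 2): bitmap=FFFF.......... | a=[0] b=[1, 2, 3]
append(b, 2): bitmap=FFFFFF........ | a=[0] b=[1, 2, 3, 4, 5]

blocks(b) = [1, 2, 3, 4, 5]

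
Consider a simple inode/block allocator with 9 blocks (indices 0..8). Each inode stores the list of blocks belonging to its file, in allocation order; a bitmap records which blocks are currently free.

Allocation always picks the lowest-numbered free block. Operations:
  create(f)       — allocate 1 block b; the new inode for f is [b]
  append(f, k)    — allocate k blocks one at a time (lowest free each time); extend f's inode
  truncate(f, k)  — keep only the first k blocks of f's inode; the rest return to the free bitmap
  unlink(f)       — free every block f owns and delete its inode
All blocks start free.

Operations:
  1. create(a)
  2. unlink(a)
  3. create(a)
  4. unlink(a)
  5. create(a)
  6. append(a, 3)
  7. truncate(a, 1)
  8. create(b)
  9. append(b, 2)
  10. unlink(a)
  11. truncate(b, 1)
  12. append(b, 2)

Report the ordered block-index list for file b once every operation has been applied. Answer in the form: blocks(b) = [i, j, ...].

create(a): bitmap=F........ | a=[0]
unlink(a): bitmap=......... | 
create(a): bitmap=F........ | a=[0]
unlink(a): bitmap=......... | 
create(a): bitmap=F........ | a=[0]
append(a, 3): bitmap=FFFF..... | a=[0, 1, 2, 3]
truncate(a, 1): bitmap=F........ | a=[0]
create(b): bitmap=FF....... | a=[0] b=[1]
append(b, 2): bitmap=FFFF..... | a=[0] b=[1, 2, 3]
unlink(a): bitmap=.FFF..... | b=[1, 2, 3]
truncate(b, 1): bitmap=.F....... | b=[1]
append(b, 2): bitmap=FFF...... | b=[1, 0, 2]

blocks(b) = [1, 0, 2]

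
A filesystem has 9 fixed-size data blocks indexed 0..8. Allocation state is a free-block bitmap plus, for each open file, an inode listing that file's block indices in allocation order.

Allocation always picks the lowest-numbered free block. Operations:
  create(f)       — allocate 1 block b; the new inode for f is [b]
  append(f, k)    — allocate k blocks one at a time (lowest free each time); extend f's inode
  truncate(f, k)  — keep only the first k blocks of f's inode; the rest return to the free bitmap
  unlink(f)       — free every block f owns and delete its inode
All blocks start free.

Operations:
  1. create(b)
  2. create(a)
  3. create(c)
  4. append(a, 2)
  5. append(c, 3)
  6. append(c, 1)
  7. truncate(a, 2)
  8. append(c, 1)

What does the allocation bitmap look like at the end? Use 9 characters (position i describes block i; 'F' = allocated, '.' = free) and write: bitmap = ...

bitmap = FFFFFFFFF

after create(b) → b:[0]  free=[F........]
after create(a) → a:[1], b:[0]  free=[FF.......]
after create(c) → a:[1], b:[0], c:[2]  free=[FFF......]
after append(a, 2) → a:[1, 3, 4], b:[0], c:[2]  free=[FFFFF....]
after append(c, 3) → a:[1, 3, 4], b:[0], c:[2, 5, 6, 7]  free=[FFFFFFFF.]
after append(c, 1) → a:[1, 3, 4], b:[0], c:[2, 5, 6, 7, 8]  free=[FFFFFFFFF]
after truncate(a, 2) → a:[1, 3], b:[0], c:[2, 5, 6, 7, 8]  free=[FFFF.FFFF]
after append(c, 1) → a:[1, 3], b:[0], c:[2, 5, 6, 7, 8, 4]  free=[FFFFFFFFF]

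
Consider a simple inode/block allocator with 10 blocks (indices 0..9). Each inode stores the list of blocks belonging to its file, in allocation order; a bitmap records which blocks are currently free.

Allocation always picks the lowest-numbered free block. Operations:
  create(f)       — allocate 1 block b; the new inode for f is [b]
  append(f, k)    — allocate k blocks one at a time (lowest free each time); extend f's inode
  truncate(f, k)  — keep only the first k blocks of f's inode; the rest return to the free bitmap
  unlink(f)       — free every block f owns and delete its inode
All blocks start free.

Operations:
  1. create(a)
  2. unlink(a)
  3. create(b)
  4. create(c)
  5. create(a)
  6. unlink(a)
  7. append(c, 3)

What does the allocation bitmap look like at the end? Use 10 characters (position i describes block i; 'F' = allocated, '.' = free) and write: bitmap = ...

[1] create(a) — a=0 (map F.........)
[2] unlink(a) —  (map ..........)
[3] create(b) — b=0 (map F.........)
[4] create(c) — b=0 c=1 (map FF........)
[5] create(a) — a=2 b=0 c=1 (map FFF.......)
[6] unlink(a) — b=0 c=1 (map FF........)
[7] append(c, 3) — b=0 c=1,2,3,4 (map FFFFF.....)

bitmap = FFFFF.....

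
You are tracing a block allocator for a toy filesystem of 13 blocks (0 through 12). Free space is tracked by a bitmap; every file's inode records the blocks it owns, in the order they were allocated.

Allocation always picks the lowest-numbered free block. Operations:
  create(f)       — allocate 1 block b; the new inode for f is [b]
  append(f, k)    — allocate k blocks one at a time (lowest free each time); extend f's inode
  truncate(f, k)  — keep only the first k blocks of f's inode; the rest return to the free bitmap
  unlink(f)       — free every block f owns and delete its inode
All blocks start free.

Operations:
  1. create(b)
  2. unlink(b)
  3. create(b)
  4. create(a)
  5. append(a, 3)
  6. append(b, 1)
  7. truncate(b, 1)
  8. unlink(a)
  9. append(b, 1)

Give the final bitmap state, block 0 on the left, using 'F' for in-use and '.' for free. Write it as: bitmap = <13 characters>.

[1] create(b) — b=0 (map F............)
[2] unlink(b) —  (map .............)
[3] create(b) — b=0 (map F............)
[4] create(a) — a=1 b=0 (map FF...........)
[5] append(a, 3) — a=1,2,3,4 b=0 (map FFFFF........)
[6] append(b, 1) — a=1,2,3,4 b=0,5 (map FFFFFF.......)
[7] truncate(b, 1) — a=1,2,3,4 b=0 (map FFFFF........)
[8] unlink(a) — b=0 (map F............)
[9] append(b, 1) — b=0,1 (map FF...........)

bitmap = FF...........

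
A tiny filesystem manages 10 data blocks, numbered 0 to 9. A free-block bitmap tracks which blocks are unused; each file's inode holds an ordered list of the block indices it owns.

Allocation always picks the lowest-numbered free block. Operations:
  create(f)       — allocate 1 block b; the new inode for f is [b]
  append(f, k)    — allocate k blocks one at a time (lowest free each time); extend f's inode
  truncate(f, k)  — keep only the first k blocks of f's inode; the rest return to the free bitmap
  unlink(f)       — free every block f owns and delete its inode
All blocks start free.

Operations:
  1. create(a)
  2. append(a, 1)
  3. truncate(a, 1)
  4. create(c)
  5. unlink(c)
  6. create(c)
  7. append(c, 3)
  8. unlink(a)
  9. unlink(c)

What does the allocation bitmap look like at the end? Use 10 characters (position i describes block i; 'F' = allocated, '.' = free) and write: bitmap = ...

[1] create(a) — a=0 (map F.........)
[2] append(a, 1) — a=0,1 (map FF........)
[3] truncate(a, 1) — a=0 (map F.........)
[4] create(c) — a=0 c=1 (map FF........)
[5] unlink(c) — a=0 (map F.........)
[6] create(c) — a=0 c=1 (map FF........)
[7] append(c, 3) — a=0 c=1,2,3,4 (map FFFFF.....)
[8] unlink(a) — c=1,2,3,4 (map .FFFF.....)
[9] unlink(c) —  (map ..........)

bitmap = ..........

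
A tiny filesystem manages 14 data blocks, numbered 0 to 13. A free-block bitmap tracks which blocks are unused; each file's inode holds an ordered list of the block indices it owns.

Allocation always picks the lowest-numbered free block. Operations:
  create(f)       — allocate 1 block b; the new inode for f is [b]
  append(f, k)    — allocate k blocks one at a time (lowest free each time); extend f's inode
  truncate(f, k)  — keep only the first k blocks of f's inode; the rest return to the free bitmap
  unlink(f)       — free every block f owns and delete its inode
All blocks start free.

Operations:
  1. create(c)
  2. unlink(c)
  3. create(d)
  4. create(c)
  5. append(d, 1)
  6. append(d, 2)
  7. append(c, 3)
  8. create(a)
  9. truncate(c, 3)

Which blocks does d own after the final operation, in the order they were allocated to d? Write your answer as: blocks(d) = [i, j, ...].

blocks(d) = [0, 2, 3, 4]

[1] create(c) — c=0 (map F.............)
[2] unlink(c) —  (map ..............)
[3] create(d) — d=0 (map F.............)
[4] create(c) — c=1 d=0 (map FF............)
[5] append(d, 1) — c=1 d=0,2 (map FFF...........)
[6] append(d, 2) — c=1 d=0,2,3,4 (map FFFFF.........)
[7] append(c, 3) — c=1,5,6,7 d=0,2,3,4 (map FFFFFFFF......)
[8] create(a) — a=8 c=1,5,6,7 d=0,2,3,4 (map FFFFFFFFF.....)
[9] truncate(c, 3) — a=8 c=1,5,6 d=0,2,3,4 (map FFFFFFF.F.....)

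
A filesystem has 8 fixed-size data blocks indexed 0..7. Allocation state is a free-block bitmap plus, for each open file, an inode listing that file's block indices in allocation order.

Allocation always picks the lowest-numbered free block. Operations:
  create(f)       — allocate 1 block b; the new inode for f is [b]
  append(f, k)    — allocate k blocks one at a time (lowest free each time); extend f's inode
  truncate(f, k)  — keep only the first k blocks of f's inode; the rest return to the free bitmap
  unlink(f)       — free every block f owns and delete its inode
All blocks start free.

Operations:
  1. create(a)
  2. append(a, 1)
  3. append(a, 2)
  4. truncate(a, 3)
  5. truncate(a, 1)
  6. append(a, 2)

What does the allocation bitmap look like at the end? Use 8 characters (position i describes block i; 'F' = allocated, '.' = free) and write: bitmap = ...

create(a): bitmap=F....... | a=[0]
append(a, 1): bitmap=FF...... | a=[0, 1]
append(a, 2): bitmap=FFFF.... | a=[0, 1, 2, 3]
truncate(a, 3): bitmap=FFF..... | a=[0, 1, 2]
truncate(a, 1): bitmap=F....... | a=[0]
append(a, 2): bitmap=FFF..... | a=[0, 1, 2]

bitmap = FFF.....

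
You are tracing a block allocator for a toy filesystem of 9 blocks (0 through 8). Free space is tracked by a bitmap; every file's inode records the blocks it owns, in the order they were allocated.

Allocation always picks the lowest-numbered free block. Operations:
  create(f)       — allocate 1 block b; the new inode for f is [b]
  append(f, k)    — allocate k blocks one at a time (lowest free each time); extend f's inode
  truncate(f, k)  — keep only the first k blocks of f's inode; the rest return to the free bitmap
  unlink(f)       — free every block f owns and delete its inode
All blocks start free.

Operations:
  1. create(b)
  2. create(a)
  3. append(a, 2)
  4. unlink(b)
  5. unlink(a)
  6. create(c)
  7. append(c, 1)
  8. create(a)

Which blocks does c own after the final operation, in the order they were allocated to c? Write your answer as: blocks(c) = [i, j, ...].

blocks(c) = [0, 1]

[1] create(b) — b=0 (map F........)
[2] create(a) — a=1 b=0 (map FF.......)
[3] append(a, 2) — a=1,2,3 b=0 (map FFFF.....)
[4] unlink(b) — a=1,2,3 (map .FFF.....)
[5] unlink(a) —  (map .........)
[6] create(c) — c=0 (map F........)
[7] append(c, 1) — c=0,1 (map FF.......)
[8] create(a) — a=2 c=0,1 (map FFF......)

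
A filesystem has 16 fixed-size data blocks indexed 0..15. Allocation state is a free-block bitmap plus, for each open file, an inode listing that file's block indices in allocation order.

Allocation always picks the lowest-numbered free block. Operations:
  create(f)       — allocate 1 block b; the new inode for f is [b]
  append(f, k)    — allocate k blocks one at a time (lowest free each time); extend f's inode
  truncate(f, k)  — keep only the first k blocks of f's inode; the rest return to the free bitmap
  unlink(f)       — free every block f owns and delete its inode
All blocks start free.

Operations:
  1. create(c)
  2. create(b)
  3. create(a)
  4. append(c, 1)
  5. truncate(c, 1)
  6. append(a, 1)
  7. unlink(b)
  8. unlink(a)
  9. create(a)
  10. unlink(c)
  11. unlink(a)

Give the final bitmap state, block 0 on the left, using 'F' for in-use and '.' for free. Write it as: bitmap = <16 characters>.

bitmap = ................

after create(c) → c:[0]  free=[F...............]
after create(b) → b:[1], c:[0]  free=[FF..............]
after create(a) → a:[2], b:[1], c:[0]  free=[FFF.............]
after append(c, 1) → a:[2], b:[1], c:[0, 3]  free=[FFFF............]
after truncate(c, 1) → a:[2], b:[1], c:[0]  free=[FFF.............]
after append(a, 1) → a:[2, 3], b:[1], c:[0]  free=[FFFF............]
after unlink(b) → a:[2, 3], c:[0]  free=[F.FF............]
after unlink(a) → c:[0]  free=[F...............]
after create(a) → a:[1], c:[0]  free=[FF..............]
after unlink(c) → a:[1]  free=[.F..............]
after unlink(a) →   free=[................]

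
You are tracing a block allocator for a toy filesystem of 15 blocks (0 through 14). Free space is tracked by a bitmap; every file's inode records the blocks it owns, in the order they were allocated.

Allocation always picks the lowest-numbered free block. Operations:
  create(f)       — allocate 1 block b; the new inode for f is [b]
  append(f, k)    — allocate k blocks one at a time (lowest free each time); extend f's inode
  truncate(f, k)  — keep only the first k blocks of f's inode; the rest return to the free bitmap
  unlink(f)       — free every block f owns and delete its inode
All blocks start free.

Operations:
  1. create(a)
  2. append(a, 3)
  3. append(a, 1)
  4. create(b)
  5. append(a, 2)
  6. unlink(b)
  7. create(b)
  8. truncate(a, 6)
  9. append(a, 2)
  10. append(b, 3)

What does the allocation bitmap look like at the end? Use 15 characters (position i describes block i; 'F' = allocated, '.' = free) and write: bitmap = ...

bitmap = FFFFFFFFFFFF...

[1] create(a) — a=0 (map F..............)
[2] append(a, 3) — a=0,1,2,3 (map FFFF...........)
[3] append(a, 1) — a=0,1,2,3,4 (map FFFFF..........)
[4] create(b) — a=0,1,2,3,4 b=5 (map FFFFFF.........)
[5] append(a, 2) — a=0,1,2,3,4,6,7 b=5 (map FFFFFFFF.......)
[6] unlink(b) — a=0,1,2,3,4,6,7 (map FFFFF.FF.......)
[7] create(b) — a=0,1,2,3,4,6,7 b=5 (map FFFFFFFF.......)
[8] truncate(a, 6) — a=0,1,2,3,4,6 b=5 (map FFFFFFF........)
[9] append(a, 2) — a=0,1,2,3,4,6,7,8 b=5 (map FFFFFFFFF......)
[10] append(b, 3) — a=0,1,2,3,4,6,7,8 b=5,9,10,11 (map FFFFFFFFFFFF...)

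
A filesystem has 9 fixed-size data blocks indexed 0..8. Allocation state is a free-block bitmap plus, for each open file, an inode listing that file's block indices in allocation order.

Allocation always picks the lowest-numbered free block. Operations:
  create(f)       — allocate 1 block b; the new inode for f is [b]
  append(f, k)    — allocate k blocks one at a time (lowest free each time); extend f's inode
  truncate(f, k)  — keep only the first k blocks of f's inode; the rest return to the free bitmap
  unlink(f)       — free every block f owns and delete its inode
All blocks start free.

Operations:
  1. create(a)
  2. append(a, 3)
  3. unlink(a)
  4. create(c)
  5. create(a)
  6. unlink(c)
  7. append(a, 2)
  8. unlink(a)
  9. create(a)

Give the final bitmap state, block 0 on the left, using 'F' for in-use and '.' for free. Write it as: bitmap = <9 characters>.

create(a): bitmap=F........ | a=[0]
append(a, 3): bitmap=FFFF..... | a=[0, 1, 2, 3]
unlink(a): bitmap=......... | 
create(c): bitmap=F........ | c=[0]
create(a): bitmap=FF....... | a=[1] c=[0]
unlink(c): bitmap=.F....... | a=[1]
append(a, 2): bitmap=FFF...... | a=[1, 0, 2]
unlink(a): bitmap=......... | 
create(a): bitmap=F........ | a=[0]

bitmap = F........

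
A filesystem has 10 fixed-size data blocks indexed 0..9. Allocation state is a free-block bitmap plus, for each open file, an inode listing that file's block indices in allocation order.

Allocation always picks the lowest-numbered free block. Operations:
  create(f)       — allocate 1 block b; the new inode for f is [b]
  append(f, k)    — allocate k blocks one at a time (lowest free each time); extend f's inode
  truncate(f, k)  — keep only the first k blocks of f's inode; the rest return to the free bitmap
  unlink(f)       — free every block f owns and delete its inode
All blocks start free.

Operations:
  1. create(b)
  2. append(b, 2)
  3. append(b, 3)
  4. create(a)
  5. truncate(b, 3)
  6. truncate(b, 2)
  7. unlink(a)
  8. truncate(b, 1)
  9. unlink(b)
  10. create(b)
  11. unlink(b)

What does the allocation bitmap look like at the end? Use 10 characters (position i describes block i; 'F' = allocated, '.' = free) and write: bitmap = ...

bitmap = ..........

create(b): bitmap=F......... | b=[0]
append(b, 2): bitmap=FFF....... | b=[0, 1, 2]
append(b, 3): bitmap=FFFFFF.... | b=[0, 1, 2, 3, 4, 5]
create(a): bitmap=FFFFFFF... | a=[6] b=[0, 1, 2, 3, 4, 5]
truncate(b, 3): bitmap=FFF...F... | a=[6] b=[0, 1, 2]
truncate(b, 2): bitmap=FF....F... | a=[6] b=[0, 1]
unlink(a): bitmap=FF........ | b=[0, 1]
truncate(b, 1): bitmap=F......... | b=[0]
unlink(b): bitmap=.......... | 
create(b): bitmap=F......... | b=[0]
unlink(b): bitmap=.......... | 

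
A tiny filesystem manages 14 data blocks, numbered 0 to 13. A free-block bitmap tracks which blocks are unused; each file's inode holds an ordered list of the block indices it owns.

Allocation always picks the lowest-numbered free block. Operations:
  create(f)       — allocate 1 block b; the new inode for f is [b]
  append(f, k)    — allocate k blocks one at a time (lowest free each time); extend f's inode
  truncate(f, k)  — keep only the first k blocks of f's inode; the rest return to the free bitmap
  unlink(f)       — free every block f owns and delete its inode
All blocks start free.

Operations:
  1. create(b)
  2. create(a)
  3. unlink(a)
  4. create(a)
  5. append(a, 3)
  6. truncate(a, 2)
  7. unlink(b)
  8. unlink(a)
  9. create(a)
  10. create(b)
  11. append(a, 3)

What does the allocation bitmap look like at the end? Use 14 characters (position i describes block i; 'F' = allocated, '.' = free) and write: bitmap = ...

bitmap = FFFFF.........

after create(b) → b:[0]  free=[F.............]
after create(a) → a:[1], b:[0]  free=[FF............]
after unlink(a) → b:[0]  free=[F.............]
after create(a) → a:[1], b:[0]  free=[FF............]
after append(a, 3) → a:[1, 2, 3, 4], b:[0]  free=[FFFFF.........]
after truncate(a, 2) → a:[1, 2], b:[0]  free=[FFF...........]
after unlink(b) → a:[1, 2]  free=[.FF...........]
after unlink(a) →   free=[..............]
after create(a) → a:[0]  free=[F.............]
after create(b) → a:[0], b:[1]  free=[FF............]
after append(a, 3) → a:[0, 2, 3, 4], b:[1]  free=[FFFFF.........]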